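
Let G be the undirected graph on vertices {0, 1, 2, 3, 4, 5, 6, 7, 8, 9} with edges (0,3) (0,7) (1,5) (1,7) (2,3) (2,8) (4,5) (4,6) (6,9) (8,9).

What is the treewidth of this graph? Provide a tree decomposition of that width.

The largest bag has 3 vertices, giving width 2; this decomposition certifies tw(G) ≤ 2. The edges 4–5–1–7–0–3–2–8–9–6–4 form a cycle, so G is not a tree and its treewidth is at least 2. Therefore the treewidth is 2.

Treewidth 2.
Bags: B1 = {1, 4, 5}  B2 = {1, 4, 7}  B3 = {0, 4, 7}  B4 = {0, 3, 4}  B5 = {2, 3, 4}  B6 = {2, 4, 8}  B7 = {4, 8, 9}  B8 = {4, 6, 9}
Tree: B1–B2, B2–B3, B3–B4, B4–B5, B5–B6, B6–B7, B7–B8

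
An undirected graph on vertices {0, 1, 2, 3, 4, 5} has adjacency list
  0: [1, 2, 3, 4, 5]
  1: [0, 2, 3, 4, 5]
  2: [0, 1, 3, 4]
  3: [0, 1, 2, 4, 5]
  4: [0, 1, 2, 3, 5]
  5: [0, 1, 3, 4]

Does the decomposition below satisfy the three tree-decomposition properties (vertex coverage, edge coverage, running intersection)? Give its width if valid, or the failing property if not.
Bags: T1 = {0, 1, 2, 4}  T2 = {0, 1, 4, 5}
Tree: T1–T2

A tree decomposition must satisfy three properties: every vertex lies in some bag; for every edge, both endpoints lie together in some bag; and for every vertex, the bags containing it form a connected subtree. Here vertex 3 appears in no bag, so the decomposition is invalid.

No — vertex 3 appears in no bag.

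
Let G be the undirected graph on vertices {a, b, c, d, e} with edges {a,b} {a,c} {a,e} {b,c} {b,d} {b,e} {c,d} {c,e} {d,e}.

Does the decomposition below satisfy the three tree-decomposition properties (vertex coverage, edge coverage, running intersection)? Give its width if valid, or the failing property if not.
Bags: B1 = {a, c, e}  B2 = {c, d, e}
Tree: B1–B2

No — vertex b appears in no bag.

A tree decomposition must satisfy three properties: every vertex lies in some bag; for every edge, both endpoints lie together in some bag; and for every vertex, the bags containing it form a connected subtree. Here vertex b appears in no bag, so the decomposition is invalid.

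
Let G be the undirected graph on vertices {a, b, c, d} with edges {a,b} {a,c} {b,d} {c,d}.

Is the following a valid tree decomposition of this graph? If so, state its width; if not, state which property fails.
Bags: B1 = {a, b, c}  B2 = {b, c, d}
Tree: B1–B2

Yes; width 2.

Vertex coverage: the bags together contain {a, b, c, d}, the full vertex set. Edge coverage: each edge of G has both endpoints in at least one bag. Running intersection: for every vertex, the bags containing it form a connected subtree. All three properties hold, so this is a valid tree decomposition of width max|bag| − 1 = 2, and hence tw(G) ≤ 2.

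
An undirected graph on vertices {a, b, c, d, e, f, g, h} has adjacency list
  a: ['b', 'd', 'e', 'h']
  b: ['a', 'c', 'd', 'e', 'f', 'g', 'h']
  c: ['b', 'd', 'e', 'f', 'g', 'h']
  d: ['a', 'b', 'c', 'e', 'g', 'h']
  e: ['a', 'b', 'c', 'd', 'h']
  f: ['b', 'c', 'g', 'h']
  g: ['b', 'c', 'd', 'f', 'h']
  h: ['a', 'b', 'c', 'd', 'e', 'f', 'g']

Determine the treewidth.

A width-4 tree decomposition is:
Bags: B1 = {b, c, d, e, h}  B2 = {a, b, d, e, h}  B3 = {b, c, d, g, h}  B4 = {b, c, f, g, h}
Tree: B1–B2, B1–B3, B3–B4
Each bag holds 5 vertices, so the decomposition has width 4, which upper-bounds the treewidth. For the lower bound, the 5 vertices {b, c, d, g, h} are pairwise adjacent, and any tree decomposition puts a clique entirely inside one bag — forcing width ≥ 4. Combining the bounds, tw(G) = 4.

4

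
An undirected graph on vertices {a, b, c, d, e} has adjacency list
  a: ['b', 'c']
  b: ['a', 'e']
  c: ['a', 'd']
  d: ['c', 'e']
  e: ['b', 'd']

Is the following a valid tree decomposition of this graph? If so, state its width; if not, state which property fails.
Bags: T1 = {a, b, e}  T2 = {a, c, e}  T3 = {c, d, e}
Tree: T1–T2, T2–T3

Yes; width 2.

Every vertex of G appears in some bag (union = {a, b, c, d, e}); every edge is covered by a bag; and for each vertex v the set of bags containing v is connected in the bag tree. The decomposition is therefore valid. The largest bag has 3 vertices, so the width is 2.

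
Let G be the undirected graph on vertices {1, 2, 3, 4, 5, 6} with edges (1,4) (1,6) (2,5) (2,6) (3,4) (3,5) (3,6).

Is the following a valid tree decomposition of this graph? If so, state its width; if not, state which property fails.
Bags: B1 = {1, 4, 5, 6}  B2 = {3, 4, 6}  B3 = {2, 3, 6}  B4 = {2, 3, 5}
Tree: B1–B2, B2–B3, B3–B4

No — bags containing vertex 5 are not connected in the tree.

A tree decomposition must satisfy three properties: every vertex lies in some bag; for every edge, both endpoints lie together in some bag; and for every vertex, the bags containing it form a connected subtree. Here bags containing vertex 5 are not connected in the tree, so the decomposition is invalid.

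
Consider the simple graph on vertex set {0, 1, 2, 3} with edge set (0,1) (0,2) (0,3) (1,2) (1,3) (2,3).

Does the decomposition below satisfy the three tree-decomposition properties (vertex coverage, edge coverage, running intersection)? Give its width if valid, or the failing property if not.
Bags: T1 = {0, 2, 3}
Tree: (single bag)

A tree decomposition must satisfy three properties: every vertex lies in some bag; for every edge, both endpoints lie together in some bag; and for every vertex, the bags containing it form a connected subtree. Here vertex 1 appears in no bag, so the decomposition is invalid.

No — vertex 1 appears in no bag.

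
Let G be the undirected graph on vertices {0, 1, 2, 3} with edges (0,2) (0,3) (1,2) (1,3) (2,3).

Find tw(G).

A width-2 tree decomposition is:
Bags: B1 = {0, 2, 3}  B2 = {1, 2, 3}
Tree: B1–B2
Every bag has size at most 3, so the width is 3 − 1 = 2 and tw(G) ≤ 2. Conversely, {0, 2, 3} is a clique of size 3, and the vertices of any clique must share a bag in every tree decomposition; so some bag has ≥ 3 vertices and tw(G) ≥ 2. Hence tw(G) = 2 exactly.

2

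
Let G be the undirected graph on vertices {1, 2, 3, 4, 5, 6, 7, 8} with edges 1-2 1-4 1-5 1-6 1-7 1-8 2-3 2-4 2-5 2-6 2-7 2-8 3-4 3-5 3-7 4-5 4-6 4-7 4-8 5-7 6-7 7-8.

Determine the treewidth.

4

A width-4 tree decomposition is:
Bags: B1 = {1, 2, 4, 5, 7}  B2 = {2, 3, 4, 5, 7}  B3 = {1, 2, 4, 6, 7}  B4 = {1, 2, 4, 7, 8}
Tree: B1–B2, B1–B3, B1–B4
Every bag has size at most 5, so the width is 5 − 1 = 4 and tw(G) ≤ 4. On the other hand G contains the 5-clique {1, 2, 4, 7, 8}. A clique must lie in a single bag of any decomposition, so no decomposition can have width below 4. Combining the bounds, tw(G) = 4.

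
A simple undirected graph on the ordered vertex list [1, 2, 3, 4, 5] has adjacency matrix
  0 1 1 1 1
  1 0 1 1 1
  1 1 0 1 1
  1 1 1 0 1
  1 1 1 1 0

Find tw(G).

A width-4 tree decomposition is:
Bags: B1 = {1, 2, 3, 4, 5}
Tree: (single bag)
With just one bag of size 5, the width is 5 − 1 = 4, so tw(G) ≤ 4. For the lower bound, the 5 vertices {1, 2, 3, 4, 5} are pairwise adjacent, and any tree decomposition puts a clique entirely inside one bag — forcing width ≥ 4. Combining the bounds, tw(G) = 4.

4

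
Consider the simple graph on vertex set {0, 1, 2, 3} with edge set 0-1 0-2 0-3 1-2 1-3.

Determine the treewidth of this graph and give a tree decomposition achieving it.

Every bag has size at most 3, so the width is 3 − 1 = 2 and tw(G) ≤ 2. On the other hand G contains the 3-clique {0, 1, 2}. A clique must lie in a single bag of any decomposition, so no decomposition can have width below 2. Hence tw(G) = 2 exactly.

Treewidth 2.
One optimal decomposition is:
Bags: B1 = {0, 1, 3}  B2 = {0, 1, 2}
Tree: B1–B2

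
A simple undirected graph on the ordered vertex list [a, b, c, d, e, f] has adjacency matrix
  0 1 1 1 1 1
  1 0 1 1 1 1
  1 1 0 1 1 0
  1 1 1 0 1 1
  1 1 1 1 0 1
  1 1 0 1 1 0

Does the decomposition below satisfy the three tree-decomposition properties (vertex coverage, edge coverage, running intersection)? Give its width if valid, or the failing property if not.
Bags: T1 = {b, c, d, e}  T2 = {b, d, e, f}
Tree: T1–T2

No — vertex a appears in no bag.

A tree decomposition must satisfy three properties: every vertex lies in some bag; for every edge, both endpoints lie together in some bag; and for every vertex, the bags containing it form a connected subtree. Here vertex a appears in no bag, so the decomposition is invalid.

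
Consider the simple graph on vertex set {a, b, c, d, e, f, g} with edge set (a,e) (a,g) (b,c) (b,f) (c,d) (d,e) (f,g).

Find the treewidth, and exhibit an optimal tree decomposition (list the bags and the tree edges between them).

Treewidth 2.
Bags: B1 = {b, c, d}  B2 = {b, d, f}  B3 = {d, f, g}  B4 = {a, d, g}  B5 = {a, d, e}
Tree: B1–B2, B2–B3, B3–B4, B4–B5

Every bag has size at most 3, so the width is 3 − 1 = 2 and tw(G) ≤ 2. The edges d–c–b–f–g–a–e–d form a cycle, so G is not a tree and its treewidth is at least 2. Combining the bounds, tw(G) = 2.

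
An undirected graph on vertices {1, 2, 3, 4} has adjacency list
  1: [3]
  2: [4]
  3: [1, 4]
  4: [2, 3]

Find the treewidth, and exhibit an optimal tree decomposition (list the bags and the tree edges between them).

Every bag has size at most 2, so the width is 2 − 1 = 1 and tw(G) ≤ 1. G has an edge, so its treewidth is at least 1. Combining the bounds, tw(G) = 1.

Treewidth 1.
Bags: B1 = {3, 4}  B2 = {2, 4}  B3 = {1, 3}
Tree: B1–B2, B1–B3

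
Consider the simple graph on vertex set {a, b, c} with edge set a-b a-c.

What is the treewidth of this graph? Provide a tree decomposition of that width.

Treewidth 1.
Bags: B1 = {a, b}  B2 = {a, c}
Tree: B1–B2

Every bag has size at most 2, so the width is 2 − 1 = 1 and tw(G) ≤ 1. Any graph with an edge has treewidth ≥ 1, and G has the edge a–b. Hence tw(G) = 1 exactly.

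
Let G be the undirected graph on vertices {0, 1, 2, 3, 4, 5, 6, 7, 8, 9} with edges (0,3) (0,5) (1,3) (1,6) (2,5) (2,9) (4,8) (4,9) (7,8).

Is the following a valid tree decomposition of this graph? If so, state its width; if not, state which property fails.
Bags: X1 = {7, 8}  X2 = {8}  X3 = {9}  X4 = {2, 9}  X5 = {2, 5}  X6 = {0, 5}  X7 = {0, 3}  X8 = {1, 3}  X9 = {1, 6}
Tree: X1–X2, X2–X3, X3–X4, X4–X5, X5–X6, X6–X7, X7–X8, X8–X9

A tree decomposition must satisfy three properties: every vertex lies in some bag; for every edge, both endpoints lie together in some bag; and for every vertex, the bags containing it form a connected subtree. Here vertex 4 appears in no bag, so the decomposition is invalid.

No — vertex 4 appears in no bag.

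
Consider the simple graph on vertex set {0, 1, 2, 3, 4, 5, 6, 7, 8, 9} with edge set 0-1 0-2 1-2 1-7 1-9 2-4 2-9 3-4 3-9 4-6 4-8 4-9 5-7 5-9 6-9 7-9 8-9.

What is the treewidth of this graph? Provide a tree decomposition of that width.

The largest bag has 3 vertices, giving width 2; this decomposition certifies tw(G) ≤ 2. For the lower bound, the 3 vertices {0, 1, 2} are pairwise adjacent, and any tree decomposition puts a clique entirely inside one bag — forcing width ≥ 2. Hence tw(G) = 2 exactly.

Treewidth 2.
Bags: B1 = {2, 4, 9}  B2 = {3, 4, 9}  B3 = {4, 6, 9}  B4 = {1, 2, 9}  B5 = {1, 7, 9}  B6 = {4, 8, 9}  B7 = {5, 7, 9}  B8 = {0, 1, 2}
Tree: B1–B2, B1–B3, B1–B4, B4–B5, B2–B6, B5–B7, B4–B8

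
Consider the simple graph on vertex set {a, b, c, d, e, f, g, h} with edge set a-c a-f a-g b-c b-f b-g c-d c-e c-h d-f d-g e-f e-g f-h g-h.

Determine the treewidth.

3

A width-3 tree decomposition is:
Bags: B1 = {c, d, f, g}  B2 = {c, f, g, h}  B3 = {b, c, f, g}  B4 = {a, c, f, g}  B5 = {c, e, f, g}
Tree: B1–B2, B2–B3, B3–B4, B4–B5
The largest bag has 4 vertices, giving width 3; this decomposition certifies tw(G) ≤ 3. For the lower bound: the 4 vertex sets {d,g}, {c,h}, {f}, {b} are disjoint, each induces a connected subgraph, and every pair is joined by at least one edge of G. Contracting each set to a single vertex therefore yields K_{4} as a minor, and since treewidth is minor-monotone, tw(G) ≥ tw(K_{4}) = 3. The upper and lower bounds meet at 3, so that is the treewidth.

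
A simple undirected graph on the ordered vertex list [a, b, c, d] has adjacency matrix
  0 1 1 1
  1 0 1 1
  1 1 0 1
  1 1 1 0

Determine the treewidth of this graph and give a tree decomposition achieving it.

Treewidth 3.
One such decomposition:
Bags: B1 = {a, b, c, d}
Tree: (single bag)

A single bag containing all 4 vertices is trivially a valid decomposition of width 3. On the other hand G contains the 4-clique {a, b, c, d}. A clique must lie in a single bag of any decomposition, so no decomposition can have width below 3. Combining the bounds, tw(G) = 3.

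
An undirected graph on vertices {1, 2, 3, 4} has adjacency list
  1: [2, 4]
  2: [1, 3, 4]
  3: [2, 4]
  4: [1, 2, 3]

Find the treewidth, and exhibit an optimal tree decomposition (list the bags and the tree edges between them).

The largest bag has 3 vertices, giving width 2; this decomposition certifies tw(G) ≤ 2. On the other hand G contains the 3-clique {1, 2, 4}. A clique must lie in a single bag of any decomposition, so no decomposition can have width below 2. Hence tw(G) = 2 exactly.

Treewidth 2.
One optimal decomposition is:
Bags: B1 = {1, 2, 4}  B2 = {2, 3, 4}
Tree: B1–B2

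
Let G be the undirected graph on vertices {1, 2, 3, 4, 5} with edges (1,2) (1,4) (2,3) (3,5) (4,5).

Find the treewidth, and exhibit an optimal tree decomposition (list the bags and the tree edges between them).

Treewidth 2.
One such decomposition:
Bags: B1 = {1, 2, 3}  B2 = {1, 3, 4}  B3 = {3, 4, 5}
Tree: B1–B2, B2–B3

Every bag has size at most 3, so the width is 3 − 1 = 2 and tw(G) ≤ 2. The edges 3–2–1–4–5–3 form a cycle, so G is not a tree and its treewidth is at least 2. Therefore the treewidth is 2.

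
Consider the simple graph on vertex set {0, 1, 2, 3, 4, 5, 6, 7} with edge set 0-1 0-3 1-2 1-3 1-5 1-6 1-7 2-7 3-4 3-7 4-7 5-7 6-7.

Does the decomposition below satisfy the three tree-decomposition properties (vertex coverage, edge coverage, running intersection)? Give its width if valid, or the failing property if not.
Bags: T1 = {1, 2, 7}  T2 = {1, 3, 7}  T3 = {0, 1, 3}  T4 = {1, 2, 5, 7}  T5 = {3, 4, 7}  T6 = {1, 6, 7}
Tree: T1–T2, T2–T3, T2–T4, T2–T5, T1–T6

A tree decomposition must satisfy three properties: every vertex lies in some bag; for every edge, both endpoints lie together in some bag; and for every vertex, the bags containing it form a connected subtree. Here bags containing vertex 2 are not connected in the tree, so the decomposition is invalid.

No — bags containing vertex 2 are not connected in the tree.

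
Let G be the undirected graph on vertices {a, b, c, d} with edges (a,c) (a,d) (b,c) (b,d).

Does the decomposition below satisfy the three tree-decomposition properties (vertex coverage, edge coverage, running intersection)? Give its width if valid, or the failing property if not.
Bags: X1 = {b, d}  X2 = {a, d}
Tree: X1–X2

A tree decomposition must satisfy three properties: every vertex lies in some bag; for every edge, both endpoints lie together in some bag; and for every vertex, the bags containing it form a connected subtree. Here vertex c appears in no bag, so the decomposition is invalid.

No — vertex c appears in no bag.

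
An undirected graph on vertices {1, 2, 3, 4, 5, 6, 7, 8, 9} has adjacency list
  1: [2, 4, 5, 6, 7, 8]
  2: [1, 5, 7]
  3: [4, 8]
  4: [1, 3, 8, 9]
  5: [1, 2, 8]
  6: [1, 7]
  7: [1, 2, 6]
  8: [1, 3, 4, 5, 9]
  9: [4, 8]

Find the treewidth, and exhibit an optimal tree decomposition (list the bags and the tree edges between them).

Treewidth 2.
Bags: B1 = {3, 4, 8}  B2 = {1, 4, 8}  B3 = {1, 5, 8}  B4 = {4, 8, 9}  B5 = {1, 2, 5}  B6 = {1, 2, 7}  B7 = {1, 6, 7}
Tree: B1–B2, B2–B3, B2–B4, B3–B5, B5–B6, B6–B7

Each bag holds 3 vertices, so the decomposition has width 2, which upper-bounds the treewidth. On the other hand G contains the 3-clique {1, 4, 8}. A clique must lie in a single bag of any decomposition, so no decomposition can have width below 2. The upper and lower bounds meet at 2, so that is the treewidth.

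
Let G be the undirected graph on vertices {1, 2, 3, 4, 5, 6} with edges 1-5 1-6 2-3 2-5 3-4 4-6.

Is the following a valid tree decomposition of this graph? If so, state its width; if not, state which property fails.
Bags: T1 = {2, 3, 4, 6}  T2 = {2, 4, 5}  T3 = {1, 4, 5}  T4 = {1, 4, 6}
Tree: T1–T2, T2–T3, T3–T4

No — bags containing vertex 6 are not connected in the tree.

A tree decomposition must satisfy three properties: every vertex lies in some bag; for every edge, both endpoints lie together in some bag; and for every vertex, the bags containing it form a connected subtree. Here bags containing vertex 6 are not connected in the tree, so the decomposition is invalid.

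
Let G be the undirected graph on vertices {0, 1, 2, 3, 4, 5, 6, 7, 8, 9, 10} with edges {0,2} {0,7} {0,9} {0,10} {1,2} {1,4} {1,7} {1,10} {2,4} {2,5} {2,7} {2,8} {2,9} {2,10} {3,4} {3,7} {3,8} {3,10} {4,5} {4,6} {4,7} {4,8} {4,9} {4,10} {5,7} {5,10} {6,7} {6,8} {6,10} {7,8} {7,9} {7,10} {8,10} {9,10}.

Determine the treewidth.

4

A width-4 tree decomposition is:
Bags: B1 = {2, 4, 5, 7, 10}  B2 = {2, 4, 7, 9, 10}  B3 = {2, 4, 7, 8, 10}  B4 = {1, 2, 4, 7, 10}  B5 = {0, 2, 7, 9, 10}  B6 = {4, 6, 7, 8, 10}  B7 = {3, 4, 7, 8, 10}
Tree: B1–B2, B2–B3, B1–B4, B2–B5, B3–B6, B6–B7
Every bag has size at most 5, so the width is 5 − 1 = 4 and tw(G) ≤ 4. On the other hand G contains the 5-clique {0, 2, 7, 9, 10}. A clique must lie in a single bag of any decomposition, so no decomposition can have width below 4. Therefore the treewidth is 4.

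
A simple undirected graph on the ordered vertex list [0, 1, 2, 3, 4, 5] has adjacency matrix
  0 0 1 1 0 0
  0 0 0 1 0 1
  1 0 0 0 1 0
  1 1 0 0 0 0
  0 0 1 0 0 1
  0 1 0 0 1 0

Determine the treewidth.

A width-2 tree decomposition is:
Bags: B1 = {2, 4, 5}  B2 = {0, 2, 5}  B3 = {0, 3, 5}  B4 = {1, 3, 5}
Tree: B1–B2, B2–B3, B3–B4
The largest bag has 3 vertices, giving width 2; this decomposition certifies tw(G) ≤ 2. For the lower bound, G contains the cycle 5–4–2–0–3–1–5, so G is not a forest; only forests have treewidth ≤ 1, hence tw(G) ≥ 2. Therefore the treewidth is 2.

2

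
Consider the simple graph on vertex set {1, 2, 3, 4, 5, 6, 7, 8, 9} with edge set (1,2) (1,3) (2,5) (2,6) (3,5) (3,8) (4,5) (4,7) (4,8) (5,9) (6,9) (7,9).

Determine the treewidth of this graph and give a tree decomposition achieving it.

Treewidth 3.
One optimal decomposition is:
Bags: B1 = {4, 7, 8, 9}  B2 = {4, 5, 8, 9}  B3 = {3, 5, 8, 9}  B4 = {3, 5, 6, 9}  B5 = {2, 3, 5, 6}  B6 = {1, 2, 3, 6}
Tree: B1–B2, B2–B3, B3–B4, B4–B5, B5–B6

Every bag has size at most 4, so the width is 4 − 1 = 3 and tw(G) ≤ 3. For the lower bound: the 4 vertex sets {4,7,8}, {9}, {5}, {1,2,3,6} are disjoint, each induces a connected subgraph, and every pair is joined by at least one edge of G. Contracting each set to a single vertex therefore yields K_{4} as a minor, and since treewidth is minor-monotone, tw(G) ≥ tw(K_{4}) = 3. Combining the bounds, tw(G) = 3.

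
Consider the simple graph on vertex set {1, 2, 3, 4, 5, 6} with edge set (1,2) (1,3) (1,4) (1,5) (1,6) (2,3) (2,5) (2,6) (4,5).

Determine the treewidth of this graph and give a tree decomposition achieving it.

Treewidth 2.
One such decomposition:
Bags: B1 = {1, 2, 5}  B2 = {1, 2, 6}  B3 = {1, 4, 5}  B4 = {1, 2, 3}
Tree: B1–B2, B1–B3, B2–B4

Every bag has size at most 3, so the width is 3 − 1 = 2 and tw(G) ≤ 2. For the lower bound, the 3 vertices {1, 2, 3} are pairwise adjacent, and any tree decomposition puts a clique entirely inside one bag — forcing width ≥ 2. The upper and lower bounds meet at 2, so that is the treewidth.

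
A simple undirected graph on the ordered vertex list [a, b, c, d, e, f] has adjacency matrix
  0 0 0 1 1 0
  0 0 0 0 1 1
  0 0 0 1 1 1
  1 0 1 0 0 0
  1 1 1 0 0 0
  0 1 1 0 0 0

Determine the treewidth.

A width-2 tree decomposition is:
Bags: B1 = {a, d, e}  B2 = {c, d, e}  B3 = {b, c, e}  B4 = {b, c, f}
Tree: B1–B2, B2–B3, B3–B4
Each bag holds 3 vertices, so the decomposition has width 2, which upper-bounds the treewidth. For the lower bound, G contains the cycle a–d–c–e–a, so G is not a forest; only forests have treewidth ≤ 1, hence tw(G) ≥ 2. Hence tw(G) = 2 exactly.

2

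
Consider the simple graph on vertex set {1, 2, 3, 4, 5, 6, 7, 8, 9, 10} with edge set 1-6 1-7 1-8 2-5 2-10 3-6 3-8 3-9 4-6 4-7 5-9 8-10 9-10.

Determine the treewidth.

2

A width-2 tree decomposition is:
Bags: B1 = {2, 5, 9}  B2 = {2, 9, 10}  B3 = {3, 9, 10}  B4 = {3, 8, 10}  B5 = {3, 6, 8}  B6 = {1, 6, 8}  B7 = {1, 4, 6}  B8 = {1, 4, 7}
Tree: B1–B2, B2–B3, B3–B4, B4–B5, B5–B6, B6–B7, B7–B8
Each bag holds 3 vertices, so the decomposition has width 2, which upper-bounds the treewidth. For the lower bound, G contains the cycle 5–2–10–9–5, so G is not a forest; only forests have treewidth ≤ 1, hence tw(G) ≥ 2. Combining the bounds, tw(G) = 2.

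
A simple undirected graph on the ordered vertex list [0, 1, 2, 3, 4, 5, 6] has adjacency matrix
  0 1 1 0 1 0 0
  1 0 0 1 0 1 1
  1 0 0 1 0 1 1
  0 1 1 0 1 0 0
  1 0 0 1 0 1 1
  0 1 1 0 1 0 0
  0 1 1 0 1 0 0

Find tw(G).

A width-3 tree decomposition is:
Bags: B1 = {1, 2, 3, 4}  B2 = {1, 2, 4, 6}  B3 = {1, 2, 4, 5}  B4 = {0, 1, 2, 4}
Tree: B1–B2, B2–B3, B3–B4
Each bag holds 4 vertices, so the decomposition has width 3, which upper-bounds the treewidth. For the lower bound: the 4 vertex sets {3,4}, {2,6}, {1}, {5} are disjoint, each induces a connected subgraph, and every pair is joined by at least one edge of G. Contracting each set to a single vertex therefore yields K_{4} as a minor, and since treewidth is minor-monotone, tw(G) ≥ tw(K_{4}) = 3. Therefore the treewidth is 3.

3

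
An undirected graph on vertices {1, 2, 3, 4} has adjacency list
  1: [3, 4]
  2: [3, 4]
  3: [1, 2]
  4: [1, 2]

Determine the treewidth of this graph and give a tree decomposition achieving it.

Treewidth 2.
Bags: B1 = {1, 3, 4}  B2 = {2, 3, 4}
Tree: B1–B2

Every bag has size at most 3, so the width is 3 − 1 = 2 and tw(G) ≤ 2. For the lower bound, G contains the cycle 4–1–3–2–4, so G is not a forest; only forests have treewidth ≤ 1, hence tw(G) ≥ 2. The upper and lower bounds meet at 2, so that is the treewidth.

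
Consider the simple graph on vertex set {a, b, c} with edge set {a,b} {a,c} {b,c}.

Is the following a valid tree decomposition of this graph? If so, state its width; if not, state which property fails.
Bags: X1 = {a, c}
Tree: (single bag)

No — vertex b appears in no bag.

A tree decomposition must satisfy three properties: every vertex lies in some bag; for every edge, both endpoints lie together in some bag; and for every vertex, the bags containing it form a connected subtree. Here vertex b appears in no bag, so the decomposition is invalid.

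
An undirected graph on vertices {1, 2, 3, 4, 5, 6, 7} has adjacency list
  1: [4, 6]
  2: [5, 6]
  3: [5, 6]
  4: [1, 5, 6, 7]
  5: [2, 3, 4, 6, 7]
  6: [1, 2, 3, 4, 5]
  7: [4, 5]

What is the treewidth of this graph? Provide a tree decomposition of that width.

Treewidth 2.
Bags: B1 = {1, 4, 6}  B2 = {4, 5, 6}  B3 = {2, 5, 6}  B4 = {3, 5, 6}  B5 = {4, 5, 7}
Tree: B1–B2, B2–B3, B2–B4, B2–B5

The largest bag has 3 vertices, giving width 2; this decomposition certifies tw(G) ≤ 2. Conversely, {1, 4, 6} is a clique of size 3, and the vertices of any clique must share a bag in every tree decomposition; so some bag has ≥ 3 vertices and tw(G) ≥ 2. Combining the bounds, tw(G) = 2.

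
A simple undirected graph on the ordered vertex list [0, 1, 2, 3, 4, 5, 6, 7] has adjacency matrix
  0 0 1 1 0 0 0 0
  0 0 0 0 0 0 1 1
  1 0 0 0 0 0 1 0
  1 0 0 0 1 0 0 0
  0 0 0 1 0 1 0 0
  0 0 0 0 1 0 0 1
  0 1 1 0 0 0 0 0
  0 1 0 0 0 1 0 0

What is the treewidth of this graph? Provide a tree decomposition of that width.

Treewidth 2.
One optimal decomposition is:
Bags: B1 = {0, 3, 4}  B2 = {0, 4, 5}  B3 = {0, 5, 7}  B4 = {0, 1, 7}  B5 = {0, 1, 6}  B6 = {0, 2, 6}
Tree: B1–B2, B2–B3, B3–B4, B4–B5, B5–B6

Every bag has size at most 3, so the width is 3 − 1 = 2 and tw(G) ≤ 2. Since 0–3–4–5–7–1–6–2–0 is a cycle in G, G is not acyclic. Forests are exactly the graphs of treewidth ≤ 1, so tw(G) ≥ 2. Combining the bounds, tw(G) = 2.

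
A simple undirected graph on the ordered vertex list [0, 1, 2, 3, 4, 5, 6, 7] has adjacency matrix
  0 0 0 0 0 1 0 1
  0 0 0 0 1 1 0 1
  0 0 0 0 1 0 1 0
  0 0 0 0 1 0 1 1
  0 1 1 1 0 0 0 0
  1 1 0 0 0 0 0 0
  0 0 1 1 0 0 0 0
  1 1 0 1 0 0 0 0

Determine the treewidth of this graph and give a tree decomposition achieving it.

The largest bag has 3 vertices, giving width 2; this decomposition certifies tw(G) ≤ 2. Since 5–0–7–1–5 is a cycle in G, G is not acyclic. Forests are exactly the graphs of treewidth ≤ 1, so tw(G) ≥ 2. Therefore the treewidth is 2.

Treewidth 2.
One optimal decomposition is:
Bags: B1 = {0, 1, 5}  B2 = {0, 1, 7}  B3 = {1, 4, 7}  B4 = {3, 4, 7}  B5 = {2, 3, 4}  B6 = {2, 3, 6}
Tree: B1–B2, B2–B3, B3–B4, B4–B5, B5–B6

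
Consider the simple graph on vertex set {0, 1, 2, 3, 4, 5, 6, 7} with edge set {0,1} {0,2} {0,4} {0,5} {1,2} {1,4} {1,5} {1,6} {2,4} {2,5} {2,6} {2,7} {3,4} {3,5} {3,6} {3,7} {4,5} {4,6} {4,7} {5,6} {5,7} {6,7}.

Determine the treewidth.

4

A width-4 tree decomposition is:
Bags: B1 = {2, 4, 5, 6, 7}  B2 = {1, 2, 4, 5, 6}  B3 = {3, 4, 5, 6, 7}  B4 = {0, 1, 2, 4, 5}
Tree: B1–B2, B1–B3, B2–B4
Each bag holds 5 vertices, so the decomposition has width 4, which upper-bounds the treewidth. Conversely, {0, 1, 2, 4, 5} is a clique of size 5, and the vertices of any clique must share a bag in every tree decomposition; so some bag has ≥ 5 vertices and tw(G) ≥ 4. Therefore the treewidth is 4.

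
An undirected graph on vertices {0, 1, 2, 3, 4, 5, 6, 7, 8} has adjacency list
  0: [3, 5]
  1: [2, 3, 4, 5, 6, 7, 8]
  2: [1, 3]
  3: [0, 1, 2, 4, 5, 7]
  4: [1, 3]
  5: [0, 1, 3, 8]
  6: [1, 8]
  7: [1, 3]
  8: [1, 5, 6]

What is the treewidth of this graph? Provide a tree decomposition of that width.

The largest bag has 3 vertices, giving width 2; this decomposition certifies tw(G) ≤ 2. For the lower bound, the 3 vertices {0, 3, 5} are pairwise adjacent, and any tree decomposition puts a clique entirely inside one bag — forcing width ≥ 2. Combining the bounds, tw(G) = 2.

Treewidth 2.
One optimal decomposition is:
Bags: B1 = {1, 6, 8}  B2 = {1, 5, 8}  B3 = {1, 3, 5}  B4 = {0, 3, 5}  B5 = {1, 3, 7}  B6 = {1, 2, 3}  B7 = {1, 3, 4}
Tree: B1–B2, B2–B3, B3–B4, B3–B5, B3–B6, B5–B7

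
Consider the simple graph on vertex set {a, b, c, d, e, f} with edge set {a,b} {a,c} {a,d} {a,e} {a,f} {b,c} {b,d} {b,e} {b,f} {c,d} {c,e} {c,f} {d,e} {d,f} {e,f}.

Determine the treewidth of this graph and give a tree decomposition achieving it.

Treewidth 5.
One such decomposition:
Bags: B1 = {a, b, c, d, e, f}
Tree: (single bag)

With just one bag of size 6, the width is 6 − 1 = 5, so tw(G) ≤ 5. For the lower bound, the 6 vertices {a, b, c, d, e, f} are pairwise adjacent, and any tree decomposition puts a clique entirely inside one bag — forcing width ≥ 5. Hence tw(G) = 5 exactly.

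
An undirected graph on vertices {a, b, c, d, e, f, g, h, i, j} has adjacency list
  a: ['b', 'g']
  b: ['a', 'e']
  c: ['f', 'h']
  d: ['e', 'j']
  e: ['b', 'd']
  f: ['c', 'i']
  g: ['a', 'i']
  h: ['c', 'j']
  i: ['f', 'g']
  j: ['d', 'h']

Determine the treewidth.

A width-2 tree decomposition is:
Bags: B1 = {c, f, i}  B2 = {c, g, i}  B3 = {a, c, g}  B4 = {a, b, c}  B5 = {b, c, e}  B6 = {c, d, e}  B7 = {c, d, j}  B8 = {c, h, j}
Tree: B1–B2, B2–B3, B3–B4, B4–B5, B5–B6, B6–B7, B7–B8
The largest bag has 3 vertices, giving width 2; this decomposition certifies tw(G) ≤ 2. For the lower bound, G contains the cycle c–f–i–g–a–b–e–d–j–h–c, so G is not a forest; only forests have treewidth ≤ 1, hence tw(G) ≥ 2. Therefore the treewidth is 2.

2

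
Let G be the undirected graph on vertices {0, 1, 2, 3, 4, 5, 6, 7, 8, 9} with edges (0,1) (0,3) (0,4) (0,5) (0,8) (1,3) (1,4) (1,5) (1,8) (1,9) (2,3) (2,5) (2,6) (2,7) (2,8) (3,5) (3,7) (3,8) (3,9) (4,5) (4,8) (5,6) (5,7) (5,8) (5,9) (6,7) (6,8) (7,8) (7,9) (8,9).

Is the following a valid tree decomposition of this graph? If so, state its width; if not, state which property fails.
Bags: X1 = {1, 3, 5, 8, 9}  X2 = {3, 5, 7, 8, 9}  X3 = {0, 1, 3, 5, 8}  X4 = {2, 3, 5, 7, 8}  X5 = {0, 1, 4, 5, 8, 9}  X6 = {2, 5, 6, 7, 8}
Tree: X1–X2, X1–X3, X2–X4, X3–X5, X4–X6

A tree decomposition must satisfy three properties: every vertex lies in some bag; for every edge, both endpoints lie together in some bag; and for every vertex, the bags containing it form a connected subtree. Here bags containing vertex 9 are not connected in the tree, so the decomposition is invalid.

No — bags containing vertex 9 are not connected in the tree.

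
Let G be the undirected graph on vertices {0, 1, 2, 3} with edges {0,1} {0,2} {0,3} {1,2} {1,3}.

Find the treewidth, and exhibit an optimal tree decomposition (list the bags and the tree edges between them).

Each bag holds 3 vertices, so the decomposition has width 2, which upper-bounds the treewidth. Conversely, {0, 1, 2} is a clique of size 3, and the vertices of any clique must share a bag in every tree decomposition; so some bag has ≥ 3 vertices and tw(G) ≥ 2. Hence tw(G) = 2 exactly.

Treewidth 2.
Bags: B1 = {0, 1, 2}  B2 = {0, 1, 3}
Tree: B1–B2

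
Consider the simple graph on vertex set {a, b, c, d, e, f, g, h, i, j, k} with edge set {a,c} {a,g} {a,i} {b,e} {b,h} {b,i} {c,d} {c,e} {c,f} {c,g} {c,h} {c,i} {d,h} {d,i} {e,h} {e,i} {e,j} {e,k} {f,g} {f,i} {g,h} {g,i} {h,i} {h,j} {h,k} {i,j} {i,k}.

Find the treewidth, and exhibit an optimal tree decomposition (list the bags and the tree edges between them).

Treewidth 3.
One optimal decomposition is:
Bags: B1 = {c, f, g, i}  B2 = {c, g, h, i}  B3 = {c, e, h, i}  B4 = {e, h, i, k}  B5 = {b, e, h, i}  B6 = {c, d, h, i}  B7 = {e, h, i, j}  B8 = {a, c, g, i}
Tree: B1–B2, B2–B3, B3–B4, B3–B5, B3–B6, B5–B7, B1–B8

Each bag holds 4 vertices, so the decomposition has width 3, which upper-bounds the treewidth. On the other hand G contains the 4-clique {a, c, g, i}. A clique must lie in a single bag of any decomposition, so no decomposition can have width below 3. The upper and lower bounds meet at 3, so that is the treewidth.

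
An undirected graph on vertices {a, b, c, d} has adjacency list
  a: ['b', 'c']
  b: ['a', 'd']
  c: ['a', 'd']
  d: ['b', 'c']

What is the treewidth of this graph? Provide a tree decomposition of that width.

The largest bag has 3 vertices, giving width 2; this decomposition certifies tw(G) ≤ 2. Since b–d–c–a–b is a cycle in G, G is not acyclic. Forests are exactly the graphs of treewidth ≤ 1, so tw(G) ≥ 2. The upper and lower bounds meet at 2, so that is the treewidth.

Treewidth 2.
Bags: B1 = {b, c, d}  B2 = {a, b, c}
Tree: B1–B2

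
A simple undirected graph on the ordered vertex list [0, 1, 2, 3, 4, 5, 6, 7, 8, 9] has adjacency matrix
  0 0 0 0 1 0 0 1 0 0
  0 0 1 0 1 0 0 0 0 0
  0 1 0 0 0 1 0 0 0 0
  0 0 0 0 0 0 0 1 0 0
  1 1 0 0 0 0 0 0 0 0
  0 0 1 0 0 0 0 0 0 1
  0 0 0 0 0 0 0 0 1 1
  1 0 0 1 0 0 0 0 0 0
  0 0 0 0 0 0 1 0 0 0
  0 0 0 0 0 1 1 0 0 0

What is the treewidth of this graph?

1

A width-1 tree decomposition is:
Bags: B1 = {6, 8}  B2 = {6, 9}  B3 = {5, 9}  B4 = {2, 5}  B5 = {1, 2}  B6 = {1, 4}  B7 = {0, 4}  B8 = {0, 7}  B9 = {3, 7}
Tree: B1–B2, B2–B3, B3–B4, B4–B5, B5–B6, B6–B7, B7–B8, B8–B9
Each bag holds 2 vertices, so the decomposition has width 1, which upper-bounds the treewidth. Since G has at least one edge (e.g. 8–6), it is not an edgeless graph, so tw(G) ≥ 1. Combining the bounds, tw(G) = 1.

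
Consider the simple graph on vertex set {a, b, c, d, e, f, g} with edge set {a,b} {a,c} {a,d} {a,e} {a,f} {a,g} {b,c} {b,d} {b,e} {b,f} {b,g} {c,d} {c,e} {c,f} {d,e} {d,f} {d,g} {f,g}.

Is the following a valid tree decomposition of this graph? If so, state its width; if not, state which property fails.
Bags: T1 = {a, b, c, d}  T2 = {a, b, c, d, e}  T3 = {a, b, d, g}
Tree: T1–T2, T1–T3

No — vertex f appears in no bag.

A tree decomposition must satisfy three properties: every vertex lies in some bag; for every edge, both endpoints lie together in some bag; and for every vertex, the bags containing it form a connected subtree. Here vertex f appears in no bag, so the decomposition is invalid.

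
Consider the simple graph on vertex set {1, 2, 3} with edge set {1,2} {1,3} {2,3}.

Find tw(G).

2

A width-2 tree decomposition is:
Bags: B1 = {1, 2, 3}
Tree: (single bag)
With just one bag of size 3, the width is 3 − 1 = 2, so tw(G) ≤ 2. On the other hand G contains the 3-clique {1, 2, 3}. A clique must lie in a single bag of any decomposition, so no decomposition can have width below 2. The upper and lower bounds meet at 2, so that is the treewidth.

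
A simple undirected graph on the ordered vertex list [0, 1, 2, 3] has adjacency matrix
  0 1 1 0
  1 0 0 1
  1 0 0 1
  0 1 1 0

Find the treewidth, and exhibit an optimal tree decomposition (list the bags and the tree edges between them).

Treewidth 2.
One optimal decomposition is:
Bags: B1 = {0, 1, 2}  B2 = {1, 2, 3}
Tree: B1–B2

Every bag has size at most 3, so the width is 3 − 1 = 2 and tw(G) ≤ 2. Since 2–0–1–3–2 is a cycle in G, G is not acyclic. Forests are exactly the graphs of treewidth ≤ 1, so tw(G) ≥ 2. Therefore the treewidth is 2.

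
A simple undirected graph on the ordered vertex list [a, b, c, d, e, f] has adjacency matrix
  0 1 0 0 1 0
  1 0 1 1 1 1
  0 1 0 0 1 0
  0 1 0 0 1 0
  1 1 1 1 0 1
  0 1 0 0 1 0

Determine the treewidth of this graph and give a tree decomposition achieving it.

Each bag holds 3 vertices, so the decomposition has width 2, which upper-bounds the treewidth. For the lower bound, the 3 vertices {b, d, e} are pairwise adjacent, and any tree decomposition puts a clique entirely inside one bag — forcing width ≥ 2. Combining the bounds, tw(G) = 2.

Treewidth 2.
One optimal decomposition is:
Bags: B1 = {b, d, e}  B2 = {a, b, e}  B3 = {b, c, e}  B4 = {b, e, f}
Tree: B1–B2, B2–B3, B3–B4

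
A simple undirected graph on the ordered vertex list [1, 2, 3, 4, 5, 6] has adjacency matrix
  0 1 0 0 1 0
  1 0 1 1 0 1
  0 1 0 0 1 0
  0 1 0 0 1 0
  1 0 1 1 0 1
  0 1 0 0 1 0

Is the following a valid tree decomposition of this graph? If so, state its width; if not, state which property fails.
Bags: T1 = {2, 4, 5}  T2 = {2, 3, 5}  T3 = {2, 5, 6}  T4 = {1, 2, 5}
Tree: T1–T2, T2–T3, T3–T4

Every vertex of G appears in some bag (union = {1, 2, 3, 4, 5, 6}); every edge is covered by a bag; and for each vertex v the set of bags containing v is connected in the bag tree. The decomposition is therefore valid. The largest bag has 3 vertices, so the width is 2.

Yes; width 2.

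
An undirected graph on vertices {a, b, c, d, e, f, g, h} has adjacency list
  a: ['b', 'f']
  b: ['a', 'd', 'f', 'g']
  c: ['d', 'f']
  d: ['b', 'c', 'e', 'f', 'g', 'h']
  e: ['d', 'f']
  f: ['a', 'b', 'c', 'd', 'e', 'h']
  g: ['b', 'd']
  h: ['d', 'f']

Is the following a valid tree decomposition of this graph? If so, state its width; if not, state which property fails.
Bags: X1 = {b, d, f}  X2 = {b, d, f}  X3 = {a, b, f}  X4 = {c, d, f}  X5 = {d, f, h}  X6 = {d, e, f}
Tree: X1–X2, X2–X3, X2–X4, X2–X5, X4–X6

A tree decomposition must satisfy three properties: every vertex lies in some bag; for every edge, both endpoints lie together in some bag; and for every vertex, the bags containing it form a connected subtree. Here vertex g appears in no bag, so the decomposition is invalid.

No — vertex g appears in no bag.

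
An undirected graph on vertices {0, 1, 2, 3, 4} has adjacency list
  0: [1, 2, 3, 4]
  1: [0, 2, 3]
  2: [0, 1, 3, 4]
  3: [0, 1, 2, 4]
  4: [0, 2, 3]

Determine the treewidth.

3

A width-3 tree decomposition is:
Bags: B1 = {0, 2, 3, 4}  B2 = {0, 1, 2, 3}
Tree: B1–B2
Each bag holds 4 vertices, so the decomposition has width 3, which upper-bounds the treewidth. For the lower bound, the 4 vertices {0, 1, 2, 3} are pairwise adjacent, and any tree decomposition puts a clique entirely inside one bag — forcing width ≥ 3. Combining the bounds, tw(G) = 3.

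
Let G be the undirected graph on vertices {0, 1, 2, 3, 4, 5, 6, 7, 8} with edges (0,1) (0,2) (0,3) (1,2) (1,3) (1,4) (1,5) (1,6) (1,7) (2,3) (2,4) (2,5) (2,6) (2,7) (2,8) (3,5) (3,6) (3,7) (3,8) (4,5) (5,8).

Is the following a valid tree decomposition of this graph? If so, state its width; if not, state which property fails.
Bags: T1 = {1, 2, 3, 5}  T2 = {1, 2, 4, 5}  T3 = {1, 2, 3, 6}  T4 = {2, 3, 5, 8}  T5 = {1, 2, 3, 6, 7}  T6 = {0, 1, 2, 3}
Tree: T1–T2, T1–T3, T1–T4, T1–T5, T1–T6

A tree decomposition must satisfy three properties: every vertex lies in some bag; for every edge, both endpoints lie together in some bag; and for every vertex, the bags containing it form a connected subtree. Here bags containing vertex 6 are not connected in the tree, so the decomposition is invalid.

No — bags containing vertex 6 are not connected in the tree.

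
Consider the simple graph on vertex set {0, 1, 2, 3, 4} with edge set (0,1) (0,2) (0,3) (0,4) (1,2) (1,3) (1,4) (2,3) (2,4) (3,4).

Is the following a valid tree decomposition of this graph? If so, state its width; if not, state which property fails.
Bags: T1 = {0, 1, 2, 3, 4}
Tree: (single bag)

Yes; width 4.

Checking the three conditions: (i) the bags cover all of {0, 1, 2, 3, 4}; (ii) for each edge, some bag contains both endpoints; (iii) the bags containing any fixed vertex form a subtree. All hold, so the decomposition is valid with width 5 − 1 = 4.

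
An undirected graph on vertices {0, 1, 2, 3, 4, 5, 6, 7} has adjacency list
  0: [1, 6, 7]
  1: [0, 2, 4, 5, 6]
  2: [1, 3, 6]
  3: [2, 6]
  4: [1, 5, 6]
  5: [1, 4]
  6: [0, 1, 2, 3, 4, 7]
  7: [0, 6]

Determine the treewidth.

A width-2 tree decomposition is:
Bags: B1 = {1, 2, 6}  B2 = {1, 4, 6}  B3 = {2, 3, 6}  B4 = {1, 4, 5}  B5 = {0, 1, 6}  B6 = {0, 6, 7}
Tree: B1–B2, B1–B3, B2–B4, B2–B5, B5–B6
Every bag has size at most 3, so the width is 3 − 1 = 2 and tw(G) ≤ 2. Conversely, {1, 4, 5} is a clique of size 3, and the vertices of any clique must share a bag in every tree decomposition; so some bag has ≥ 3 vertices and tw(G) ≥ 2. Combining the bounds, tw(G) = 2.

2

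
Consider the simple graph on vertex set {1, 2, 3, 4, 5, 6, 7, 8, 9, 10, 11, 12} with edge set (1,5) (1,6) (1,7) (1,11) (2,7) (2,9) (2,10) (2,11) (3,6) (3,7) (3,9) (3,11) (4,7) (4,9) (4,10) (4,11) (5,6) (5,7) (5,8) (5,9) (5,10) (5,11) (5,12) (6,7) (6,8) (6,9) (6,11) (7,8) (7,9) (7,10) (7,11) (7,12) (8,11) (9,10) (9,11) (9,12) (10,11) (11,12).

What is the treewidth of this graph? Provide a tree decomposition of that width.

The largest bag has 5 vertices, giving width 4; this decomposition certifies tw(G) ≤ 4. On the other hand G contains the 5-clique {5, 6, 7, 8, 11}. A clique must lie in a single bag of any decomposition, so no decomposition can have width below 4. Combining the bounds, tw(G) = 4.

Treewidth 4.
Bags: B1 = {5, 7, 9, 10, 11}  B2 = {5, 6, 7, 9, 11}  B3 = {1, 5, 6, 7, 11}  B4 = {2, 7, 9, 10, 11}  B5 = {4, 7, 9, 10, 11}  B6 = {5, 6, 7, 8, 11}  B7 = {3, 6, 7, 9, 11}  B8 = {5, 7, 9, 11, 12}
Tree: B1–B2, B2–B3, B1–B4, B1–B5, B2–B6, B2–B7, B1–B8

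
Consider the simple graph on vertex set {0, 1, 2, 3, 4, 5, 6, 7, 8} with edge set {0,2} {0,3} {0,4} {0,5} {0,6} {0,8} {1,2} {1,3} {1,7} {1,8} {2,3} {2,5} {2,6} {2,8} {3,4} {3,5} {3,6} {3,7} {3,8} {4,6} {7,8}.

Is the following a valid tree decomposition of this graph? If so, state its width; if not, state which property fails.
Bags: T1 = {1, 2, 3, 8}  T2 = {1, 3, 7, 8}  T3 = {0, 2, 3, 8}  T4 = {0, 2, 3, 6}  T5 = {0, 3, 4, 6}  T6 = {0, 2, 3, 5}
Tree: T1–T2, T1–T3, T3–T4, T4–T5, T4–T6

Checking the three conditions: (i) the bags cover all of {0, 1, 2, 3, 4, 5, 6, 7, 8}; (ii) for each edge, some bag contains both endpoints; (iii) the bags containing any fixed vertex form a subtree. All hold, so the decomposition is valid with width 4 − 1 = 3.

Yes; width 3.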